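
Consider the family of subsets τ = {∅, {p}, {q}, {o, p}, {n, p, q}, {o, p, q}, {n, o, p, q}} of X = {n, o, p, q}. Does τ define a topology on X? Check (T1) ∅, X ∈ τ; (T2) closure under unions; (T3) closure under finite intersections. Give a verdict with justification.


τ is NOT a topology on X.

Axiom (T1): ∅ ∈ τ? Yes; X ∈ τ? Yes.
Axiom (T2/T3): check pairwise unions and intersections of members of τ.
Counterexample for (T2): {p} ∪ {q} = {p, q} ∉ τ. Therefore τ is NOT a topology.


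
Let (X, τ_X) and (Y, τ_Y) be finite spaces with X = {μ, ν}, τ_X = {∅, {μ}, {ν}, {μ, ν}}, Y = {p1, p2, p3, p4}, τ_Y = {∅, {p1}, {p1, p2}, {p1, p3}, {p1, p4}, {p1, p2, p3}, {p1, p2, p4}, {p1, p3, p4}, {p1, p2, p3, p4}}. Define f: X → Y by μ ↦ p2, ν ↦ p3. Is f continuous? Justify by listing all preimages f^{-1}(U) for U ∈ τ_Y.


f IS continuous.

Compute f^{-1}(U) for each U ∈ τ_Y:
  U = ∅: f^{-1}(U) = ∅ ∈ τ_X ✓.
  U = {p1}: f^{-1}(U) = ∅ ∈ τ_X ✓.
  U = {p1, p2}: f^{-1}(U) = {μ} ∈ τ_X ✓.
  U = {p1, p3}: f^{-1}(U) = {ν} ∈ τ_X ✓.
  U = {p1, p4}: f^{-1}(U) = ∅ ∈ τ_X ✓.
  U = {p1, p2, p3}: f^{-1}(U) = {μ, ν} ∈ τ_X ✓.
  U = {p1, p2, p4}: f^{-1}(U) = {μ} ∈ τ_X ✓.
  U = {p1, p3, p4}: f^{-1}(U) = {ν} ∈ τ_X ✓.
  U = {p1, p2, p3, p4}: f^{-1}(U) = {μ, ν} ∈ τ_X ✓.
Every preimage lies in τ_X, so f IS continuous.


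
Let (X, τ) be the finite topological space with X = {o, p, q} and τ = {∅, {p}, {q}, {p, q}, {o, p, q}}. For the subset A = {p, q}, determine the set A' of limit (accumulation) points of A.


A' = {o}

For each x ∈ X, list the open sets U ∈ τ with x ∈ U, then check whether U ∩ (A ∖ {x}) ≠ ∅ for every such U.
  x = o: opens ∋ x are {o, p, q}; each meets A ∖ {o}, so x IS a limit point.
  x = p: open {p} ∋ x has {p} ∩ (A ∖ {p}) = ∅, so x is NOT a limit point.
  x = q: open {q} ∋ x has {q} ∩ (A ∖ {q}) = ∅, so x is NOT a limit point.
Collecting: A' = {o}.


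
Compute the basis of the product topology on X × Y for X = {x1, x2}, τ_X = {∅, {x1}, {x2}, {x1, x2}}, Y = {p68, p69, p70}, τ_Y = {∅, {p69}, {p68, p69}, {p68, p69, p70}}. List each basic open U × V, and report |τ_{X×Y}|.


Basis B = {∅ × ∅, {x1} × {p69}, {x2} × {p69}, {x1} × {p68, p69}, {x1, x2} × {p69}, {x2} × {p68, p69}, {x1} × {p68, p69, p70}, {x2} × {p68, p69, p70}, {x1, x2} × {p68, p69}, {x1, x2} × {p68, p69, p70}}; |τ_{X×Y}| = 16.

Enumerate products U × V with U ∈ τ_X, V ∈ τ_Y (deduplicated):
  ∅ × ∅ = {} (∅)
  {x1} × {p69} = {(x1,p69)}
  {x2} × {p69} = {(x2,p69)}
  {x1} × {p68, p69} = {(x1,p68), (x1,p69)}
  {x1, x2} × {p69} = {(x1,p69), (x2,p69)}
  {x2} × {p68, p69} = {(x2,p68), (x2,p69)}
  {x1} × {p68, p69, p70} = {(x1,p68), (x1,p69), (x1,p70)}
  {x2} × {p68, p69, p70} = {(x2,p68), (x2,p69), (x2,p70)}
  {x1, x2} × {p68, p69} = {(x1,p68), (x1,p69), (x2,p68), (x2,p69)}
  {x1, x2} × {p68, p69, p70} = {(x1,p68), (x1,p69), (x1,p70), (x2,p68), (x2,p69), (x2,p70)}
These 10 distinct sets form the basis B.
Close under arbitrary unions to get τ_{X×Y}; counting gives |τ_{X×Y}| = 16.


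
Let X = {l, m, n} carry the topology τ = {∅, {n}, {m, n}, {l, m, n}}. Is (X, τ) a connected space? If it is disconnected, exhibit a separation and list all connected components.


(X, τ) is connected.

Find clopen sets (U ∈ τ with X ∖ U ∈ τ):
  U = ∅, X ∖ U = {l, m, n} — both open, so U is clopen.
  U = {l, m, n}, X ∖ U = ∅ — both open, so U is clopen.
Only trivial clopens (∅ and X) exist, so (X, τ) is connected.
Compute connected components by grouping points that agree on all clopens:
  component: {l, m, n}


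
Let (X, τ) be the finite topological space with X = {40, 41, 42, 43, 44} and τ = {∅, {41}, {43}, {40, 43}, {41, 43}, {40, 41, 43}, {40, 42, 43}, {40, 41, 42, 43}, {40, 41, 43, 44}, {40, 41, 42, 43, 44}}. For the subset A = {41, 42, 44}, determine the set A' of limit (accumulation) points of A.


A' = {44}

For each x ∈ X, list the open sets U ∈ τ with x ∈ U, then check whether U ∩ (A ∖ {x}) ≠ ∅ for every such U.
  x = 40: open {40, 43} ∋ x has {40, 43} ∩ (A ∖ {40}) = ∅, so x is NOT a limit point.
  x = 41: open {41} ∋ x has {41} ∩ (A ∖ {41}) = ∅, so x is NOT a limit point.
  x = 42: open {40, 42, 43} ∋ x has {40, 42, 43} ∩ (A ∖ {42}) = ∅, so x is NOT a limit point.
  x = 43: open {43} ∋ x has {43} ∩ (A ∖ {43}) = ∅, so x is NOT a limit point.
  x = 44: opens ∋ x are {40, 41, 43, 44}, {40, 41, 42, 43, 44}; each meets A ∖ {44}, so x IS a limit point.
Collecting: A' = {44}.


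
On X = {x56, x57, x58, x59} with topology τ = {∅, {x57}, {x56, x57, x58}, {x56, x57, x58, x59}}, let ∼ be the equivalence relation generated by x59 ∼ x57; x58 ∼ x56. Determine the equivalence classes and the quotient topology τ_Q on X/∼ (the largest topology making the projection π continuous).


X/∼ = {[x56=x58], [x57=x59]}; |τ_Q| = 2.

Equivalence classes: [x56=x58], [x57=x59].
Quotient map π: X → X/∼ sends x56 ↦ [x56=x58], x57 ↦ [x57=x59], x58 ↦ [x56=x58], x59 ↦ [x57=x59].
For each subset V ⊆ X/∼, compute π^{-1}(V) ⊆ X and check whether π^{-1}(V) ∈ τ. V is open in τ_Q iff π^{-1}(V) ∈ τ.
  V = {}: π^{-1}(V) = ∅ ∈ τ ✓.
  V = {[x56=x58]}: π^{-1}(V) = {x56, x58} ∉ τ ✗.
  V = {[x57=x59]}: π^{-1}(V) = {x57, x59} ∉ τ ✗.
  V = {[x56=x58], [x57=x59]}: π^{-1}(V) = {x56, x57, x58, x59} ∈ τ ✓.
Open sets in the quotient: τ_Q = {{}, {[x56=x58], [x57=x59]}} (2 elements).


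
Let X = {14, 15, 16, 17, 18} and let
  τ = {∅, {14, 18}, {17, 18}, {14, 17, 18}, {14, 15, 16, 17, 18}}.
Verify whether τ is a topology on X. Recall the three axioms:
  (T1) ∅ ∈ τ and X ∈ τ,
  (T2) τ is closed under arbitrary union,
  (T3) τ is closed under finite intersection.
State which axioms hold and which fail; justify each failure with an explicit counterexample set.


τ is NOT a topology on X.

Axiom (T1): ∅ ∈ τ? Yes; X ∈ τ? Yes.
Axiom (T2/T3): check pairwise unions and intersections of members of τ.
Counterexample for (T3): {14, 18} ∩ {17, 18} = {18} ∉ τ. Therefore τ is NOT a topology.


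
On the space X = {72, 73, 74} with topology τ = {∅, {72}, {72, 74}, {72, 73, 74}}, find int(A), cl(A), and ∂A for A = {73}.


int(A) = ∅, cl(A) = {73}, ∂A = {73}.

Closed sets in (X, τ) are complements of opens:
  closed(X, τ) = {∅, {73}, {73, 74}, {72, 73, 74}}.
int(A) = ⋃ {U ∈ τ : U ⊆ A}. Opens contained in A: ∅.
Taking the union of these: int(A) = ∅.
cl(A) = ⋂ {C closed : A ⊆ C}. Closed sets containing A: {73}, {73, 74}, {72, 73, 74}.
Intersecting these: cl(A) = {73}.
∂A = cl(A) ∖ int(A) = {73} ∖ ∅ = {73}.


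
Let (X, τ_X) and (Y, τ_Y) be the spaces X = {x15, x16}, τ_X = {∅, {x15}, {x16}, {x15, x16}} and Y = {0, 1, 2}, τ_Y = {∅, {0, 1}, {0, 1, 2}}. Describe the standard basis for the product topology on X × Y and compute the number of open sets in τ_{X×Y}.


Basis B = {∅ × ∅, {x15} × {0, 1}, {x16} × {0, 1}, {x15} × {0, 1, 2}, {x16} × {0, 1, 2}, {x15, x16} × {0, 1}, {x15, x16} × {0, 1, 2}}; |τ_{X×Y}| = 9.

Enumerate products U × V with U ∈ τ_X, V ∈ τ_Y (deduplicated):
  ∅ × ∅ = {} (∅)
  {x15} × {0, 1} = {(x15,0), (x15,1)}
  {x16} × {0, 1} = {(x16,0), (x16,1)}
  {x15} × {0, 1, 2} = {(x15,0), (x15,1), (x15,2)}
  {x16} × {0, 1, 2} = {(x16,0), (x16,1), (x16,2)}
  {x15, x16} × {0, 1} = {(x15,0), (x15,1), (x16,0), (x16,1)}
  {x15, x16} × {0, 1, 2} = {(x15,0), (x15,1), (x15,2), (x16,0), (x16,1), (x16,2)}
These 7 distinct sets form the basis B.
Close under arbitrary unions to get τ_{X×Y}; counting gives |τ_{X×Y}| = 9.


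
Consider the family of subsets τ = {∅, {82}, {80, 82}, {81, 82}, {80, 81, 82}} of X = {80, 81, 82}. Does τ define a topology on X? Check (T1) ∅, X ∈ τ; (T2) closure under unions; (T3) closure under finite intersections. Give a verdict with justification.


τ IS a topology on X.

Axiom (T1): ∅ ∈ τ? Yes; X ∈ τ? Yes.
Axiom (T2/T3): check pairwise unions and intersections of members of τ.
All pairwise intersections and unions checked — each lies in τ. Therefore τ satisfies (T1), (T2), (T3): it IS a topology on X.


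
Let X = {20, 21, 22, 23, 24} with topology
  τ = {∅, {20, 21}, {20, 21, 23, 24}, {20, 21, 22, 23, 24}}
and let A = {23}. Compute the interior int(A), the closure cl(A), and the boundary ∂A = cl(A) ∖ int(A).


int(A) = ∅, cl(A) = {22, 23, 24}, ∂A = {22, 23, 24}.

Closed sets in (X, τ) are complements of opens:
  closed(X, τ) = {∅, {22}, {22, 23, 24}, {20, 21, 22, 23, 24}}.
int(A) = ⋃ {U ∈ τ : U ⊆ A}. Opens contained in A: ∅.
Taking the union of these: int(A) = ∅.
cl(A) = ⋂ {C closed : A ⊆ C}. Closed sets containing A: {22, 23, 24}, {20, 21, 22, 23, 24}.
Intersecting these: cl(A) = {22, 23, 24}.
∂A = cl(A) ∖ int(A) = {22, 23, 24} ∖ ∅ = {22, 23, 24}.


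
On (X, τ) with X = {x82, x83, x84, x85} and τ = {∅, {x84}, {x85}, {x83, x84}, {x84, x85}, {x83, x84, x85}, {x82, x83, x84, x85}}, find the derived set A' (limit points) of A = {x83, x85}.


A' = {x82}

For each x ∈ X, list the open sets U ∈ τ with x ∈ U, then check whether U ∩ (A ∖ {x}) ≠ ∅ for every such U.
  x = x82: opens ∋ x are {x82, x83, x84, x85}; each meets A ∖ {x82}, so x IS a limit point.
  x = x83: open {x83, x84} ∋ x has {x83, x84} ∩ (A ∖ {x83}) = ∅, so x is NOT a limit point.
  x = x84: open {x84} ∋ x has {x84} ∩ (A ∖ {x84}) = ∅, so x is NOT a limit point.
  x = x85: open {x85} ∋ x has {x85} ∩ (A ∖ {x85}) = ∅, so x is NOT a limit point.
Collecting: A' = {x82}.


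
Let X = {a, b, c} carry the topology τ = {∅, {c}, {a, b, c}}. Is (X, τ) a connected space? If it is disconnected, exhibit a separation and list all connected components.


(X, τ) is connected.

Find clopen sets (U ∈ τ with X ∖ U ∈ τ):
  U = ∅, X ∖ U = {a, b, c} — both open, so U is clopen.
  U = {a, b, c}, X ∖ U = ∅ — both open, so U is clopen.
Only trivial clopens (∅ and X) exist, so (X, τ) is connected.
Compute connected components by grouping points that agree on all clopens:
  component: {a, b, c}


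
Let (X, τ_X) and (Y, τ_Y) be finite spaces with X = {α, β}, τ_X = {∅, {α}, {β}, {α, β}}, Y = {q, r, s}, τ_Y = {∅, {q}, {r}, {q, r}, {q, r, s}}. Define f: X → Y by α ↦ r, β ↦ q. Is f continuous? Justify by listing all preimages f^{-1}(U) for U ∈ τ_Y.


f IS continuous.

Compute f^{-1}(U) for each U ∈ τ_Y:
  U = ∅: f^{-1}(U) = ∅ ∈ τ_X ✓.
  U = {q}: f^{-1}(U) = {β} ∈ τ_X ✓.
  U = {r}: f^{-1}(U) = {α} ∈ τ_X ✓.
  U = {q, r}: f^{-1}(U) = {α, β} ∈ τ_X ✓.
  U = {q, r, s}: f^{-1}(U) = {α, β} ∈ τ_X ✓.
Every preimage lies in τ_X, so f IS continuous.


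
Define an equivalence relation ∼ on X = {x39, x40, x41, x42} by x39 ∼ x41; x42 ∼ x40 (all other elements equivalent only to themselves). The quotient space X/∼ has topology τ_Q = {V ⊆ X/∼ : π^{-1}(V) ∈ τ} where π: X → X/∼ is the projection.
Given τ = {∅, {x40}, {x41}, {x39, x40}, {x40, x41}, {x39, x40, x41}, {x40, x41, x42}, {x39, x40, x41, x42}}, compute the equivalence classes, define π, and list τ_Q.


X/∼ = {[x39=x41], [x40=x42]}; |τ_Q| = 2.

Equivalence classes: [x39=x41], [x40=x42].
Quotient map π: X → X/∼ sends x39 ↦ [x39=x41], x40 ↦ [x40=x42], x41 ↦ [x39=x41], x42 ↦ [x40=x42].
For each subset V ⊆ X/∼, compute π^{-1}(V) ⊆ X and check whether π^{-1}(V) ∈ τ. V is open in τ_Q iff π^{-1}(V) ∈ τ.
  V = {}: π^{-1}(V) = ∅ ∈ τ ✓.
  V = {[x39=x41]}: π^{-1}(V) = {x39, x41} ∉ τ ✗.
  V = {[x40=x42]}: π^{-1}(V) = {x40, x42} ∉ τ ✗.
  V = {[x39=x41], [x40=x42]}: π^{-1}(V) = {x39, x40, x41, x42} ∈ τ ✓.
Open sets in the quotient: τ_Q = {{}, {[x39=x41], [x40=x42]}} (2 elements).


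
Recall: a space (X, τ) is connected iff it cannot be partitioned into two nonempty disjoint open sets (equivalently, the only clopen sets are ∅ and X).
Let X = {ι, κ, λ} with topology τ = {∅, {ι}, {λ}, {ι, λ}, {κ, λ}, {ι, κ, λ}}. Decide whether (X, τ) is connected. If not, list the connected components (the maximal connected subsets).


(X, τ) is disconnected; components = [{ι}, {κ, λ}].

Find clopen sets (U ∈ τ with X ∖ U ∈ τ):
  U = ∅, X ∖ U = {ι, κ, λ} — both open, so U is clopen.
  U = {ι}, X ∖ U = {κ, λ} — both open, so U is clopen.
  U = {κ, λ}, X ∖ U = {ι} — both open, so U is clopen.
  U = {ι, κ, λ}, X ∖ U = ∅ — both open, so U is clopen.
Nontrivial clopen(s) exist: e.g. {κ, λ}. So (X, τ) is disconnected.
Compute connected components by grouping points that agree on all clopens:
  component: {ι}
  component: {κ, λ}


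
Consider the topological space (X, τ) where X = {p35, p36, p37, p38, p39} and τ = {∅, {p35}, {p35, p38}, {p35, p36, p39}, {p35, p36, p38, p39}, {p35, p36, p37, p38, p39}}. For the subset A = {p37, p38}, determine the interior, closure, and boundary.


int(A) = ∅, cl(A) = {p37, p38}, ∂A = {p37, p38}.

Closed sets in (X, τ) are complements of opens:
  closed(X, τ) = {∅, {p37}, {p37, p38}, {p36, p37, p39}, {p36, p37, p38, p39}, {p35, p36, p37, p38, p39}}.
int(A) = ⋃ {U ∈ τ : U ⊆ A}. Opens contained in A: ∅.
Taking the union of these: int(A) = ∅.
cl(A) = ⋂ {C closed : A ⊆ C}. Closed sets containing A: {p37, p38}, {p36, p37, p38, p39}, {p35, p36, p37, p38, p39}.
Intersecting these: cl(A) = {p37, p38}.
∂A = cl(A) ∖ int(A) = {p37, p38} ∖ ∅ = {p37, p38}.


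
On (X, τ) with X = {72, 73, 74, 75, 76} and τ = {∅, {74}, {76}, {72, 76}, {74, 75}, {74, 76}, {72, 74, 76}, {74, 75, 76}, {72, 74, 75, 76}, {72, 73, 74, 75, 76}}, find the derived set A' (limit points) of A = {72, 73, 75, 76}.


A' = {72, 73}

For each x ∈ X, list the open sets U ∈ τ with x ∈ U, then check whether U ∩ (A ∖ {x}) ≠ ∅ for every such U.
  x = 72: opens ∋ x are {72, 76}, {72, 74, 76}, {72, 74, 75, 76}, {72, 73, 74, 75, 76}; each meets A ∖ {72}, so x IS a limit point.
  x = 73: opens ∋ x are {72, 73, 74, 75, 76}; each meets A ∖ {73}, so x IS a limit point.
  x = 74: open {74} ∋ x has {74} ∩ (A ∖ {74}) = ∅, so x is NOT a limit point.
  x = 75: open {74, 75} ∋ x has {74, 75} ∩ (A ∖ {75}) = ∅, so x is NOT a limit point.
  x = 76: open {76} ∋ x has {76} ∩ (A ∖ {76}) = ∅, so x is NOT a limit point.
Collecting: A' = {72, 73}.


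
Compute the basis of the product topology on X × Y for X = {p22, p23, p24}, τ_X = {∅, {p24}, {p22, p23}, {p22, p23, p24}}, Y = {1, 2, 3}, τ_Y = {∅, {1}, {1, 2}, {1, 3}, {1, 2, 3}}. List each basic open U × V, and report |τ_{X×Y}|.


Basis B = {∅ × ∅, {p24} × {1}, {p22, p23} × {1}, {p24} × {1, 2}, {p24} × {1, 3}, {p22, p23, p24} × {1}, {p24} × {1, 2, 3}, {p22, p23} × {1, 2}, {p22, p23} × {1, 3}, {p22, p23} × {1, 2, 3}, {p22, p23, p24} × {1, 2}, {p22, p23, p24} × {1, 3}, {p22, p23, p24} × {1, 2, 3}}; |τ_{X×Y}| = 25.

Enumerate products U × V with U ∈ τ_X, V ∈ τ_Y (deduplicated):
  ∅ × ∅ = {} (∅)
  {p24} × {1} = {(p24,1)}
  {p22, p23} × {1} = {(p22,1), (p23,1)}
  {p24} × {1, 2} = {(p24,1), (p24,2)}
  {p24} × {1, 3} = {(p24,1), (p24,3)}
  {p22, p23, p24} × {1} = {(p22,1), (p23,1), (p24,1)}
  {p24} × {1, 2, 3} = {(p24,1), (p24,2), (p24,3)}
  {p22, p23} × {1, 2} = {(p22,1), (p22,2), (p23,1), (p23,2)}
  {p22, p23} × {1, 3} = {(p22,1), (p22,3), (p23,1), (p23,3)}
  {p22, p23} × {1, 2, 3} = {(p22,1), (p22,2), (p22,3), (p23,1), (p23,2), (p23,3)}
  {p22, p23, p24} × {1, 2} = {(p22,1), (p22,2), (p23,1), (p23,2), (p24,1), (p24,2)}
  {p22, p23, p24} × {1, 3} = {(p22,1), (p22,3), (p23,1), (p23,3), (p24,1), (p24,3)}
  {p22, p23, p24} × {1, 2, 3} = {(p22,1), (p22,2), (p22,3), (p23,1), (p23,2), (p23,3), (p24,1), (p24,2), (p24,3)}
These 13 distinct sets form the basis B.
Close under arbitrary unions to get τ_{X×Y}; counting gives |τ_{X×Y}| = 25.


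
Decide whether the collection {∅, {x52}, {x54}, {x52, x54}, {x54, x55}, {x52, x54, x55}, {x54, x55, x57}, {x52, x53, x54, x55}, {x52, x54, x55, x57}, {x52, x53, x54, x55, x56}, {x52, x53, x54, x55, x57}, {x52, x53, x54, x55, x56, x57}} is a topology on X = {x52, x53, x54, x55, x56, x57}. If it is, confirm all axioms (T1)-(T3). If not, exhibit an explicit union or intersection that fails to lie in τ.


τ IS a topology on X.

Axiom (T1): ∅ ∈ τ? Yes; X ∈ τ? Yes.
Axiom (T2/T3): check pairwise unions and intersections of members of τ.
All pairwise intersections and unions checked — each lies in τ. Therefore τ satisfies (T1), (T2), (T3): it IS a topology on X.


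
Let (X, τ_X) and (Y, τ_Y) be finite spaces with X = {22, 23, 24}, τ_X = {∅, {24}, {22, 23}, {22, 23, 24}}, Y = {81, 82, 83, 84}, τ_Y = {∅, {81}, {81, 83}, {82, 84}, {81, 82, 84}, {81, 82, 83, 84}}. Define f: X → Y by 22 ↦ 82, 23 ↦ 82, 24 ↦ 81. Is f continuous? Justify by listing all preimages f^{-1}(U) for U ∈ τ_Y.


f IS continuous.

Compute f^{-1}(U) for each U ∈ τ_Y:
  U = ∅: f^{-1}(U) = ∅ ∈ τ_X ✓.
  U = {81}: f^{-1}(U) = {24} ∈ τ_X ✓.
  U = {81, 83}: f^{-1}(U) = {24} ∈ τ_X ✓.
  U = {82, 84}: f^{-1}(U) = {22, 23} ∈ τ_X ✓.
  U = {81, 82, 84}: f^{-1}(U) = {22, 23, 24} ∈ τ_X ✓.
  U = {81, 82, 83, 84}: f^{-1}(U) = {22, 23, 24} ∈ τ_X ✓.
Every preimage lies in τ_X, so f IS continuous.


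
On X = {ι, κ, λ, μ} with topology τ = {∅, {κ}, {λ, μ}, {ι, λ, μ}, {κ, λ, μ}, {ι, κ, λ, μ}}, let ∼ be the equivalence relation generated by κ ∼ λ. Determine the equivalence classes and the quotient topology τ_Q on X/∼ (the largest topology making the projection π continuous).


X/∼ = {[ι], [κ=λ], [μ]}; |τ_Q| = 3.

Equivalence classes: [ι], [κ=λ], [μ].
Quotient map π: X → X/∼ sends ι ↦ [ι], κ ↦ [κ=λ], λ ↦ [κ=λ], μ ↦ [μ].
For each subset V ⊆ X/∼, compute π^{-1}(V) ⊆ X and check whether π^{-1}(V) ∈ τ. V is open in τ_Q iff π^{-1}(V) ∈ τ.
  V = {}: π^{-1}(V) = ∅ ∈ τ ✓.
  V = {[ι]}: π^{-1}(V) = {ι} ∉ τ ✗.
  V = {[κ=λ]}: π^{-1}(V) = {κ, λ} ∉ τ ✗.
  V = {[ι], [κ=λ]}: π^{-1}(V) = {ι, κ, λ} ∉ τ ✗.
  V = {[μ]}: π^{-1}(V) = {μ} ∉ τ ✗.
  V = {[ι], [μ]}: π^{-1}(V) = {ι, μ} ∉ τ ✗.
  V = {[κ=λ], [μ]}: π^{-1}(V) = {κ, λ, μ} ∈ τ ✓.
  V = {[ι], [κ=λ], [μ]}: π^{-1}(V) = {ι, κ, λ, μ} ∈ τ ✓.
Open sets in the quotient: τ_Q = {{}, {[κ=λ], [μ]}, {[ι], [κ=λ], [μ]}} (3 elements).


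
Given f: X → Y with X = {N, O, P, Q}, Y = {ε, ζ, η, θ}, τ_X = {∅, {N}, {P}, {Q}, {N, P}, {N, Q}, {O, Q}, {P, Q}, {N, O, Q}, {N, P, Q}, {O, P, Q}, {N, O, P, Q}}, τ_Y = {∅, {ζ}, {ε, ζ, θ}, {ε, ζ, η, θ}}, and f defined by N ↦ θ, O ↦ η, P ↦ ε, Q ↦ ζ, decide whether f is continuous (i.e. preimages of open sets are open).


f IS continuous.

Compute f^{-1}(U) for each U ∈ τ_Y:
  U = ∅: f^{-1}(U) = ∅ ∈ τ_X ✓.
  U = {ζ}: f^{-1}(U) = {Q} ∈ τ_X ✓.
  U = {ε, ζ, θ}: f^{-1}(U) = {N, P, Q} ∈ τ_X ✓.
  U = {ε, ζ, η, θ}: f^{-1}(U) = {N, O, P, Q} ∈ τ_X ✓.
Every preimage lies in τ_X, so f IS continuous.


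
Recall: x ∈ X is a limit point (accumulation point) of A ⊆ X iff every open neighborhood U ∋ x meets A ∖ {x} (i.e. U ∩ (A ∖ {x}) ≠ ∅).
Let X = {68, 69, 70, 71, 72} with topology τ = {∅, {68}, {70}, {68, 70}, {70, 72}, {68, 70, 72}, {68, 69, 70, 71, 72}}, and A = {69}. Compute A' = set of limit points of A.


A' = {71}

For each x ∈ X, list the open sets U ∈ τ with x ∈ U, then check whether U ∩ (A ∖ {x}) ≠ ∅ for every such U.
  x = 68: open {68} ∋ x has {68} ∩ (A ∖ {68}) = ∅, so x is NOT a limit point.
  x = 69: open {68, 69, 70, 71, 72} ∋ x has {68, 69, 70, 71, 72} ∩ (A ∖ {69}) = ∅, so x is NOT a limit point.
  x = 70: open {70} ∋ x has {70} ∩ (A ∖ {70}) = ∅, so x is NOT a limit point.
  x = 71: opens ∋ x are {68, 69, 70, 71, 72}; each meets A ∖ {71}, so x IS a limit point.
  x = 72: open {70, 72} ∋ x has {70, 72} ∩ (A ∖ {72}) = ∅, so x is NOT a limit point.
Collecting: A' = {71}.


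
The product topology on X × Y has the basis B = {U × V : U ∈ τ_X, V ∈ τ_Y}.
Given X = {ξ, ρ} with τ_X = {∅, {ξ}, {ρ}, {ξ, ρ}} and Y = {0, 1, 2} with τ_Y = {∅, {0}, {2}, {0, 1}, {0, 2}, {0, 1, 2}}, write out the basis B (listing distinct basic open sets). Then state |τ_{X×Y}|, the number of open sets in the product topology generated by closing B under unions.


Basis B = {∅ × ∅, {ξ} × {0}, {ξ} × {2}, {ρ} × {0}, {ρ} × {2}, {ξ} × {0, 1}, {ξ} × {0, 2}, {ξ, ρ} × {0}, {ξ, ρ} × {2}, {ρ} × {0, 1}, {ρ} × {0, 2}, {ξ} × {0, 1, 2}, {ρ} × {0, 1, 2}, {ξ, ρ} × {0, 1}, {ξ, ρ} × {0, 2}, {ξ, ρ} × {0, 1, 2}}; |τ_{X×Y}| = 36.

Enumerate products U × V with U ∈ τ_X, V ∈ τ_Y (deduplicated):
  ∅ × ∅ = {} (∅)
  {ξ} × {0} = {(ξ,0)}
  {ξ} × {2} = {(ξ,2)}
  {ρ} × {0} = {(ρ,0)}
  {ρ} × {2} = {(ρ,2)}
  {ξ} × {0, 1} = {(ξ,0), (ξ,1)}
  {ξ} × {0, 2} = {(ξ,0), (ξ,2)}
  {ξ, ρ} × {0} = {(ξ,0), (ρ,0)}
  {ξ, ρ} × {2} = {(ξ,2), (ρ,2)}
  {ρ} × {0, 1} = {(ρ,0), (ρ,1)}
  {ρ} × {0, 2} = {(ρ,0), (ρ,2)}
  {ξ} × {0, 1, 2} = {(ξ,0), (ξ,1), (ξ,2)}
  {ρ} × {0, 1, 2} = {(ρ,0), (ρ,1), (ρ,2)}
  {ξ, ρ} × {0, 1} = {(ξ,0), (ξ,1), (ρ,0), (ρ,1)}
  {ξ, ρ} × {0, 2} = {(ξ,0), (ξ,2), (ρ,0), (ρ,2)}
  {ξ, ρ} × {0, 1, 2} = {(ξ,0), (ξ,1), (ξ,2), (ρ,0), (ρ,1), (ρ,2)}
These 16 distinct sets form the basis B.
Close under arbitrary unions to get τ_{X×Y}; counting gives |τ_{X×Y}| = 36.


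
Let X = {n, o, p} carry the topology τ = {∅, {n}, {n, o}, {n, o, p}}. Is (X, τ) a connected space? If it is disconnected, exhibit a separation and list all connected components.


(X, τ) is connected.

Find clopen sets (U ∈ τ with X ∖ U ∈ τ):
  U = ∅, X ∖ U = {n, o, p} — both open, so U is clopen.
  U = {n, o, p}, X ∖ U = ∅ — both open, so U is clopen.
Only trivial clopens (∅ and X) exist, so (X, τ) is connected.
Compute connected components by grouping points that agree on all clopens:
  component: {n, o, p}


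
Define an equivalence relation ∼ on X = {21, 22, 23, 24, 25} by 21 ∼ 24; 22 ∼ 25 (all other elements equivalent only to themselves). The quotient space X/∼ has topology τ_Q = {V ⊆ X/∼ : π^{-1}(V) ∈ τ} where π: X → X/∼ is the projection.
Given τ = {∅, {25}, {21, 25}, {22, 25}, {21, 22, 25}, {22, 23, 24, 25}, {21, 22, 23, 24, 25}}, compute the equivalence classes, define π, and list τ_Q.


X/∼ = {[21=24], [22=25], [23]}; |τ_Q| = 3.

Equivalence classes: [21=24], [22=25], [23].
Quotient map π: X → X/∼ sends 21 ↦ [21=24], 22 ↦ [22=25], 23 ↦ [23], 24 ↦ [21=24], 25 ↦ [22=25].
For each subset V ⊆ X/∼, compute π^{-1}(V) ⊆ X and check whether π^{-1}(V) ∈ τ. V is open in τ_Q iff π^{-1}(V) ∈ τ.
  V = {}: π^{-1}(V) = ∅ ∈ τ ✓.
  V = {[21=24]}: π^{-1}(V) = {21, 24} ∉ τ ✗.
  V = {[22=25]}: π^{-1}(V) = {22, 25} ∈ τ ✓.
  V = {[21=24], [22=25]}: π^{-1}(V) = {21, 22, 24, 25} ∉ τ ✗.
  V = {[23]}: π^{-1}(V) = {23} ∉ τ ✗.
  V = {[21=24], [23]}: π^{-1}(V) = {21, 23, 24} ∉ τ ✗.
  V = {[22=25], [23]}: π^{-1}(V) = {22, 23, 25} ∉ τ ✗.
  V = {[21=24], [22=25], [23]}: π^{-1}(V) = {21, 22, 23, 24, 25} ∈ τ ✓.
Open sets in the quotient: τ_Q = {{}, {[22=25]}, {[21=24], [22=25], [23]}} (3 elements).


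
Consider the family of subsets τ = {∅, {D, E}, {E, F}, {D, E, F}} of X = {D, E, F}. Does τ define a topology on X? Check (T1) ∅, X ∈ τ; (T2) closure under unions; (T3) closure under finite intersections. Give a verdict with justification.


τ is NOT a topology on X.

Axiom (T1): ∅ ∈ τ? Yes; X ∈ τ? Yes.
Axiom (T2/T3): check pairwise unions and intersections of members of τ.
Counterexample for (T3): {D, E} ∩ {E, F} = {E} ∉ τ. Therefore τ is NOT a topology.


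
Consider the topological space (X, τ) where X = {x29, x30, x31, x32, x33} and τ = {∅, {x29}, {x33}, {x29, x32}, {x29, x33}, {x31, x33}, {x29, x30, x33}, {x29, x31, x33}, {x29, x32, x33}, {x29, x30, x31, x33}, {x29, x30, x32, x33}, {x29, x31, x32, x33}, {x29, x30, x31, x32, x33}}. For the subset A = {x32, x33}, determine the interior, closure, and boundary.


int(A) = {x33}, cl(A) = {x30, x31, x32, x33}, ∂A = {x30, x31, x32}.

Closed sets in (X, τ) are complements of opens:
  closed(X, τ) = {∅, {x30}, {x31}, {x32}, {x30, x31}, {x30, x32}, {x31, x32}, {x29, x30, x32}, {x30, x31, x32}, {x30, x31, x33}, {x29, x30, x31, x32}, {x30, x31, x32, x33}, {x29, x30, x31, x32, x33}}.
int(A) = ⋃ {U ∈ τ : U ⊆ A}. Opens contained in A: ∅, {x33}.
Taking the union of these: int(A) = {x33}.
cl(A) = ⋂ {C closed : A ⊆ C}. Closed sets containing A: {x30, x31, x32, x33}, {x29, x30, x31, x32, x33}.
Intersecting these: cl(A) = {x30, x31, x32, x33}.
∂A = cl(A) ∖ int(A) = {x30, x31, x32, x33} ∖ {x33} = {x30, x31, x32}.


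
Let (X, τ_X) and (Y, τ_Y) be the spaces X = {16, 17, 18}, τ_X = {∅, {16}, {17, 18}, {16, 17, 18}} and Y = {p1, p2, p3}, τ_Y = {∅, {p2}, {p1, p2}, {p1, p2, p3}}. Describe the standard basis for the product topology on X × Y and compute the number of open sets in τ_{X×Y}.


Basis B = {∅ × ∅, {16} × {p2}, {16} × {p1, p2}, {17, 18} × {p2}, {16} × {p1, p2, p3}, {16, 17, 18} × {p2}, {17, 18} × {p1, p2}, {16, 17, 18} × {p1, p2}, {17, 18} × {p1, p2, p3}, {16, 17, 18} × {p1, p2, p3}}; |τ_{X×Y}| = 16.

Enumerate products U × V with U ∈ τ_X, V ∈ τ_Y (deduplicated):
  ∅ × ∅ = {} (∅)
  {16} × {p2} = {(16,p2)}
  {16} × {p1, p2} = {(16,p1), (16,p2)}
  {17, 18} × {p2} = {(17,p2), (18,p2)}
  {16} × {p1, p2, p3} = {(16,p1), (16,p2), (16,p3)}
  {16, 17, 18} × {p2} = {(16,p2), (17,p2), (18,p2)}
  {17, 18} × {p1, p2} = {(17,p1), (17,p2), (18,p1), (18,p2)}
  {16, 17, 18} × {p1, p2} = {(16,p1), (16,p2), (17,p1), (17,p2), (18,p1), (18,p2)}
  {17, 18} × {p1, p2, p3} = {(17,p1), (17,p2), (17,p3), (18,p1), (18,p2), (18,p3)}
  {16, 17, 18} × {p1, p2, p3} = {(16,p1), (16,p2), (16,p3), (17,p1), (17,p2), (17,p3), (18,p1), (18,p2), (18,p3)}
These 10 distinct sets form the basis B.
Close under arbitrary unions to get τ_{X×Y}; counting gives |τ_{X×Y}| = 16.


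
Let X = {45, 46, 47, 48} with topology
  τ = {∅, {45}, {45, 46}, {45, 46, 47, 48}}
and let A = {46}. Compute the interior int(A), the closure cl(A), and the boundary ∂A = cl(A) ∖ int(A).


int(A) = ∅, cl(A) = {46, 47, 48}, ∂A = {46, 47, 48}.

Closed sets in (X, τ) are complements of opens:
  closed(X, τ) = {∅, {47, 48}, {46, 47, 48}, {45, 46, 47, 48}}.
int(A) = ⋃ {U ∈ τ : U ⊆ A}. Opens contained in A: ∅.
Taking the union of these: int(A) = ∅.
cl(A) = ⋂ {C closed : A ⊆ C}. Closed sets containing A: {46, 47, 48}, {45, 46, 47, 48}.
Intersecting these: cl(A) = {46, 47, 48}.
∂A = cl(A) ∖ int(A) = {46, 47, 48} ∖ ∅ = {46, 47, 48}.


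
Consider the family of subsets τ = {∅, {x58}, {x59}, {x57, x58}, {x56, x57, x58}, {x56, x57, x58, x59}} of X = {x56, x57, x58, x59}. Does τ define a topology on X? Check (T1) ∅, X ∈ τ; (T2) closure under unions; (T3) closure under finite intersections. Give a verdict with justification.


τ is NOT a topology on X.

Axiom (T1): ∅ ∈ τ? Yes; X ∈ τ? Yes.
Axiom (T2/T3): check pairwise unions and intersections of members of τ.
Counterexample for (T2): {x58} ∪ {x59} = {x58, x59} ∉ τ. Therefore τ is NOT a topology.


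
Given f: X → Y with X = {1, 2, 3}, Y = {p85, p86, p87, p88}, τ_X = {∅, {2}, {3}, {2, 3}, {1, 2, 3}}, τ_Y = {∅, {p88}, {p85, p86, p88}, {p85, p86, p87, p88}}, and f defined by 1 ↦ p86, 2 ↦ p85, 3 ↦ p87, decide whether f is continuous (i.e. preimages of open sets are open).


f is NOT continuous.

Compute f^{-1}(U) for each U ∈ τ_Y:
  U = ∅: f^{-1}(U) = ∅ ∈ τ_X ✓.
  U = {p88}: f^{-1}(U) = ∅ ∈ τ_X ✓.
  U = {p85, p86, p88}: f^{-1}(U) = {1, 2} ∉ τ_X ✗.
  U = {p85, p86, p87, p88}: f^{-1}(U) = {1, 2, 3} ∈ τ_X ✓.
Found U = {p85, p86, p88} with f^{-1}(U) = {1, 2} not in τ_X. Therefore f is NOT continuous.


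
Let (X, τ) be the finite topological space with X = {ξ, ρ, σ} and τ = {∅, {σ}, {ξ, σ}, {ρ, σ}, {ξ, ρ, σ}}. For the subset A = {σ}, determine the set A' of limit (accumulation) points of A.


A' = {ξ, ρ}

For each x ∈ X, list the open sets U ∈ τ with x ∈ U, then check whether U ∩ (A ∖ {x}) ≠ ∅ for every such U.
  x = ξ: opens ∋ x are {ξ, σ}, {ξ, ρ, σ}; each meets A ∖ {ξ}, so x IS a limit point.
  x = ρ: opens ∋ x are {ρ, σ}, {ξ, ρ, σ}; each meets A ∖ {ρ}, so x IS a limit point.
  x = σ: open {σ} ∋ x has {σ} ∩ (A ∖ {σ}) = ∅, so x is NOT a limit point.
Collecting: A' = {ξ, ρ}.


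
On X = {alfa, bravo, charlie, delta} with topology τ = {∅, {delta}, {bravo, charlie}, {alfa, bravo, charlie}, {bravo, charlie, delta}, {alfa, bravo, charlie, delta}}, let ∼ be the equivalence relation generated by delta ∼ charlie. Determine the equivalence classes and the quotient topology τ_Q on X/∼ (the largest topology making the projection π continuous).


X/∼ = {[alfa], [bravo], [charlie=delta]}; |τ_Q| = 3.

Equivalence classes: [alfa], [bravo], [charlie=delta].
Quotient map π: X → X/∼ sends alfa ↦ [alfa], bravo ↦ [bravo], charlie ↦ [charlie=delta], delta ↦ [charlie=delta].
For each subset V ⊆ X/∼, compute π^{-1}(V) ⊆ X and check whether π^{-1}(V) ∈ τ. V is open in τ_Q iff π^{-1}(V) ∈ τ.
  V = {}: π^{-1}(V) = ∅ ∈ τ ✓.
  V = {[alfa]}: π^{-1}(V) = {alfa} ∉ τ ✗.
  V = {[bravo]}: π^{-1}(V) = {bravo} ∉ τ ✗.
  V = {[alfa], [bravo]}: π^{-1}(V) = {alfa, bravo} ∉ τ ✗.
  V = {[charlie=delta]}: π^{-1}(V) = {charlie, delta} ∉ τ ✗.
  V = {[alfa], [charlie=delta]}: π^{-1}(V) = {alfa, charlie, delta} ∉ τ ✗.
  V = {[bravo], [charlie=delta]}: π^{-1}(V) = {bravo, charlie, delta} ∈ τ ✓.
  V = {[alfa], [bravo], [charlie=delta]}: π^{-1}(V) = {alfa, bravo, charlie, delta} ∈ τ ✓.
Open sets in the quotient: τ_Q = {{}, {[bravo], [charlie=delta]}, {[alfa], [bravo], [charlie=delta]}} (3 elements).


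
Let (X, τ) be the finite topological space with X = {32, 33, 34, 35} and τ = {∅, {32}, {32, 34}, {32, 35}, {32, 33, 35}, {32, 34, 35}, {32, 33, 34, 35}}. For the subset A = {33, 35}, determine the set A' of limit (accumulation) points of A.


A' = {33}

For each x ∈ X, list the open sets U ∈ τ with x ∈ U, then check whether U ∩ (A ∖ {x}) ≠ ∅ for every such U.
  x = 32: open {32} ∋ x has {32} ∩ (A ∖ {32}) = ∅, so x is NOT a limit point.
  x = 33: opens ∋ x are {32, 33, 35}, {32, 33, 34, 35}; each meets A ∖ {33}, so x IS a limit point.
  x = 34: open {32, 34} ∋ x has {32, 34} ∩ (A ∖ {34}) = ∅, so x is NOT a limit point.
  x = 35: open {32, 35} ∋ x has {32, 35} ∩ (A ∖ {35}) = ∅, so x is NOT a limit point.
Collecting: A' = {33}.


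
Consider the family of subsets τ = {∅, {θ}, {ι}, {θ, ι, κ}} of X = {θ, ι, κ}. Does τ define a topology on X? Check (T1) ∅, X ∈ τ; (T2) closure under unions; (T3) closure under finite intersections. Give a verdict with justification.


τ is NOT a topology on X.

Axiom (T1): ∅ ∈ τ? Yes; X ∈ τ? Yes.
Axiom (T2/T3): check pairwise unions and intersections of members of τ.
Counterexample for (T2): {θ} ∪ {ι} = {θ, ι} ∉ τ. Therefore τ is NOT a topology.


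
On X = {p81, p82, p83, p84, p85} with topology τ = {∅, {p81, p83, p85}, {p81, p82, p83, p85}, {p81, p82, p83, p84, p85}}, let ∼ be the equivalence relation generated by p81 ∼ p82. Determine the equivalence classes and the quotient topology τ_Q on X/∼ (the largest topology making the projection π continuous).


X/∼ = {[p81=p82], [p83], [p84], [p85]}; |τ_Q| = 3.

Equivalence classes: [p81=p82], [p83], [p84], [p85].
Quotient map π: X → X/∼ sends p81 ↦ [p81=p82], p82 ↦ [p81=p82], p83 ↦ [p83], p84 ↦ [p84], p85 ↦ [p85].
For each subset V ⊆ X/∼, compute π^{-1}(V) ⊆ X and check whether π^{-1}(V) ∈ τ. V is open in τ_Q iff π^{-1}(V) ∈ τ.
  V = {}: π^{-1}(V) = ∅ ∈ τ ✓.
  V = {[p81=p82]}: π^{-1}(V) = {p81, p82} ∉ τ ✗.
  V = {[p83]}: π^{-1}(V) = {p83} ∉ τ ✗.
  V = {[p81=p82], [p83]}: π^{-1}(V) = {p81, p82, p83} ∉ τ ✗.
  V = {[p84]}: π^{-1}(V) = {p84} ∉ τ ✗.
  V = {[p81=p82], [p84]}: π^{-1}(V) = {p81, p82, p84} ∉ τ ✗.
  V = {[p83], [p84]}: π^{-1}(V) = {p83, p84} ∉ τ ✗.
  V = {[p81=p82], [p83], [p84]}: π^{-1}(V) = {p81, p82, p83, p84} ∉ τ ✗.
  V = {[p85]}: π^{-1}(V) = {p85} ∉ τ ✗.
  V = {[p81=p82], [p85]}: π^{-1}(V) = {p81, p82, p85} ∉ τ ✗.
  V = {[p83], [p85]}: π^{-1}(V) = {p83, p85} ∉ τ ✗.
  V = {[p81=p82], [p83], [p85]}: π^{-1}(V) = {p81, p82, p83, p85} ∈ τ ✓.
  V = {[p84], [p85]}: π^{-1}(V) = {p84, p85} ∉ τ ✗.
  V = {[p81=p82], [p84], [p85]}: π^{-1}(V) = {p81, p82, p84, p85} ∉ τ ✗.
  V = {[p83], [p84], [p85]}: π^{-1}(V) = {p83, p84, p85} ∉ τ ✗.
  V = {[p81=p82], [p83], [p84], [p85]}: π^{-1}(V) = {p81, p82, p83, p84, p85} ∈ τ ✓.
Open sets in the quotient: τ_Q = {{}, {[p81=p82], [p83], [p85]}, {[p81=p82], [p83], [p84], [p85]}} (3 elements).


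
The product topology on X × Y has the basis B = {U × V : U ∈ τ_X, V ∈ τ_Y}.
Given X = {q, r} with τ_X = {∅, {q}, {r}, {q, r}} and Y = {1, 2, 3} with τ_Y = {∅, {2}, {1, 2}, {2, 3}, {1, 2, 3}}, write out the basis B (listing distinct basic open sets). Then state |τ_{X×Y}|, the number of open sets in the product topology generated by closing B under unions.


Basis B = {∅ × ∅, {q} × {2}, {r} × {2}, {q} × {1, 2}, {q} × {2, 3}, {q, r} × {2}, {r} × {1, 2}, {r} × {2, 3}, {q} × {1, 2, 3}, {r} × {1, 2, 3}, {q, r} × {1, 2}, {q, r} × {2, 3}, {q, r} × {1, 2, 3}}; |τ_{X×Y}| = 25.

Enumerate products U × V with U ∈ τ_X, V ∈ τ_Y (deduplicated):
  ∅ × ∅ = {} (∅)
  {q} × {2} = {(q,2)}
  {r} × {2} = {(r,2)}
  {q} × {1, 2} = {(q,1), (q,2)}
  {q} × {2, 3} = {(q,2), (q,3)}
  {q, r} × {2} = {(q,2), (r,2)}
  {r} × {1, 2} = {(r,1), (r,2)}
  {r} × {2, 3} = {(r,2), (r,3)}
  {q} × {1, 2, 3} = {(q,1), (q,2), (q,3)}
  {r} × {1, 2, 3} = {(r,1), (r,2), (r,3)}
  {q, r} × {1, 2} = {(q,1), (q,2), (r,1), (r,2)}
  {q, r} × {2, 3} = {(q,2), (q,3), (r,2), (r,3)}
  {q, r} × {1, 2, 3} = {(q,1), (q,2), (q,3), (r,1), (r,2), (r,3)}
These 13 distinct sets form the basis B.
Close under arbitrary unions to get τ_{X×Y}; counting gives |τ_{X×Y}| = 25.


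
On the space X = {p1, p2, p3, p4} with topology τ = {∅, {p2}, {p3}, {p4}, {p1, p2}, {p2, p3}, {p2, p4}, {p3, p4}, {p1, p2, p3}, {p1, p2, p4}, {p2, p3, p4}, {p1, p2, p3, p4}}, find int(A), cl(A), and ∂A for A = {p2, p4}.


int(A) = {p2, p4}, cl(A) = {p1, p2, p4}, ∂A = {p1}.

Closed sets in (X, τ) are complements of opens:
  closed(X, τ) = {∅, {p1}, {p3}, {p4}, {p1, p2}, {p1, p3}, {p1, p4}, {p3, p4}, {p1, p2, p3}, {p1, p2, p4}, {p1, p3, p4}, {p1, p2, p3, p4}}.
int(A) = ⋃ {U ∈ τ : U ⊆ A}. Opens contained in A: ∅, {p2}, {p4}, {p2, p4}.
Taking the union of these: int(A) = {p2, p4}.
cl(A) = ⋂ {C closed : A ⊆ C}. Closed sets containing A: {p1, p2, p4}, {p1, p2, p3, p4}.
Intersecting these: cl(A) = {p1, p2, p4}.
∂A = cl(A) ∖ int(A) = {p1, p2, p4} ∖ {p2, p4} = {p1}.


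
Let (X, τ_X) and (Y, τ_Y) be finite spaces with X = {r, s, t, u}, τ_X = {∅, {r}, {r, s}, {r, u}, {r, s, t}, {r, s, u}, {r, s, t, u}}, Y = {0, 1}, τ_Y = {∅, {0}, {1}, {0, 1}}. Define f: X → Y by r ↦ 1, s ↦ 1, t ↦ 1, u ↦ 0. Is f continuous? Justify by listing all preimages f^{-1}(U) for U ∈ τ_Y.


f is NOT continuous.

Compute f^{-1}(U) for each U ∈ τ_Y:
  U = ∅: f^{-1}(U) = ∅ ∈ τ_X ✓.
  U = {0}: f^{-1}(U) = {u} ∉ τ_X ✗.
  U = {1}: f^{-1}(U) = {r, s, t} ∈ τ_X ✓.
  U = {0, 1}: f^{-1}(U) = {r, s, t, u} ∈ τ_X ✓.
Found U = {0} with f^{-1}(U) = {u} not in τ_X. Therefore f is NOT continuous.


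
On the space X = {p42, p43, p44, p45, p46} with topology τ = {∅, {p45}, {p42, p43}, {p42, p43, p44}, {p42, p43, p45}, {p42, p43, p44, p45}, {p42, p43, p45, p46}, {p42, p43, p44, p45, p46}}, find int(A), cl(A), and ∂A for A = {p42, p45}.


int(A) = {p45}, cl(A) = {p42, p43, p44, p45, p46}, ∂A = {p42, p43, p44, p46}.

Closed sets in (X, τ) are complements of opens:
  closed(X, τ) = {∅, {p44}, {p46}, {p44, p46}, {p45, p46}, {p44, p45, p46}, {p42, p43, p44, p46}, {p42, p43, p44, p45, p46}}.
int(A) = ⋃ {U ∈ τ : U ⊆ A}. Opens contained in A: ∅, {p45}.
Taking the union of these: int(A) = {p45}.
cl(A) = ⋂ {C closed : A ⊆ C}. Closed sets containing A: {p42, p43, p44, p45, p46}.
Intersecting these: cl(A) = {p42, p43, p44, p45, p46}.
∂A = cl(A) ∖ int(A) = {p42, p43, p44, p45, p46} ∖ {p45} = {p42, p43, p44, p46}.


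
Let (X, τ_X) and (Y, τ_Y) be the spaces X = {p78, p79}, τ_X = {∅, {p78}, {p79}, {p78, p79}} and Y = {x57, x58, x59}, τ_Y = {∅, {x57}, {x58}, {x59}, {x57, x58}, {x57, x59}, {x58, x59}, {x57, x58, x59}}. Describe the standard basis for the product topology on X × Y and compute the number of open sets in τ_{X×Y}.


Basis B = {∅ × ∅, {p78} × {x57}, {p78} × {x58}, {p78} × {x59}, {p79} × {x57}, {p79} × {x58}, {p79} × {x59}, {p78} × {x57, x58}, {p78} × {x57, x59}, {p78, p79} × {x57}, {p78} × {x58, x59}, {p78, p79} × {x58}, {p78, p79} × {x59}, {p79} × {x57, x58}, {p79} × {x57, x59}, {p79} × {x58, x59}, {p78} × {x57, x58, x59}, {p79} × {x57, x58, x59}, {p78, p79} × {x57, x58}, {p78, p79} × {x57, x59}, {p78, p79} × {x58, x59}, {p78, p79} × {x57, x58, x59}}; |τ_{X×Y}| = 64.

Enumerate products U × V with U ∈ τ_X, V ∈ τ_Y (deduplicated):
  ∅ × ∅ = {} (∅)
  {p78} × {x57} = {(p78,x57)}
  {p78} × {x58} = {(p78,x58)}
  {p78} × {x59} = {(p78,x59)}
  {p79} × {x57} = {(p79,x57)}
  {p79} × {x58} = {(p79,x58)}
  {p79} × {x59} = {(p79,x59)}
  {p78} × {x57, x58} = {(p78,x57), (p78,x58)}
  {p78} × {x57, x59} = {(p78,x57), (p78,x59)}
  {p78, p79} × {x57} = {(p78,x57), (p79,x57)}
  {p78} × {x58, x59} = {(p78,x58), (p78,x59)}
  {p78, p79} × {x58} = {(p78,x58), (p79,x58)}
  {p78, p79} × {x59} = {(p78,x59), (p79,x59)}
  {p79} × {x57, x58} = {(p79,x57), (p79,x58)}
  {p79} × {x57, x59} = {(p79,x57), (p79,x59)}
  {p79} × {x58, x59} = {(p79,x58), (p79,x59)}
  {p78} × {x57, x58, x59} = {(p78,x57), (p78,x58), (p78,x59)}
  {p79} × {x57, x58, x59} = {(p79,x57), (p79,x58), (p79,x59)}
  {p78, p79} × {x57, x58} = {(p78,x57), (p78,x58), (p79,x57), (p79,x58)}
  {p78, p79} × {x57, x59} = {(p78,x57), (p78,x59), (p79,x57), (p79,x59)}
  {p78, p79} × {x58, x59} = {(p78,x58), (p78,x59), (p79,x58), (p79,x59)}
  {p78, p79} × {x57, x58, x59} = {(p78,x57), (p78,x58), (p78,x59), (p79,x57), (p79,x58), (p79,x59)}
These 22 distinct sets form the basis B.
Close under arbitrary unions to get τ_{X×Y}; counting gives |τ_{X×Y}| = 64.


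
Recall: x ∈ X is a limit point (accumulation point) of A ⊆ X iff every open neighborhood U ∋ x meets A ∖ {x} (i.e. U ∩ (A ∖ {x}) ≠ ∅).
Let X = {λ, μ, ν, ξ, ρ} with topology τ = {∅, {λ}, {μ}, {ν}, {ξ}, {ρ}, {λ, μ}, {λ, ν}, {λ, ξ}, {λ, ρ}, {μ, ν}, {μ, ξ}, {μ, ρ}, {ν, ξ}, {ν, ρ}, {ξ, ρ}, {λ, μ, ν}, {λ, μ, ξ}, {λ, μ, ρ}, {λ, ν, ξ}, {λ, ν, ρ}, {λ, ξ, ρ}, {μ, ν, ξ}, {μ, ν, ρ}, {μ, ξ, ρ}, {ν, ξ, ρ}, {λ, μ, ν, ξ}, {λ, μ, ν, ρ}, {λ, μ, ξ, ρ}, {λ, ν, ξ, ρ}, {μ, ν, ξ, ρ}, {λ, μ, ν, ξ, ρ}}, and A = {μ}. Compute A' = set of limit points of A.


A' = ∅

For each x ∈ X, list the open sets U ∈ τ with x ∈ U, then check whether U ∩ (A ∖ {x}) ≠ ∅ for every such U.
  x = λ: open {λ} ∋ x has {λ} ∩ (A ∖ {λ}) = ∅, so x is NOT a limit point.
  x = μ: open {μ} ∋ x has {μ} ∩ (A ∖ {μ}) = ∅, so x is NOT a limit point.
  x = ν: open {ν} ∋ x has {ν} ∩ (A ∖ {ν}) = ∅, so x is NOT a limit point.
  x = ξ: open {ξ} ∋ x has {ξ} ∩ (A ∖ {ξ}) = ∅, so x is NOT a limit point.
  x = ρ: open {ρ} ∋ x has {ρ} ∩ (A ∖ {ρ}) = ∅, so x is NOT a limit point.
Collecting: A' = ∅.
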